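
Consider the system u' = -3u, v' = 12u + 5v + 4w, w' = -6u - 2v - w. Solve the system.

Coefficient matrix A = [[-3, 0, 0], [12, 5, 4], [-6, -2, -1]].
det(A - λI) = 0 gives eigenvalues λ = -3, 1, 3.
For λ=-3: eigenvector (1,-2,1).
For λ=1: eigenvector (0,-1,1).
For λ=3: eigenvector (0,-2,1).
General solution: c_1e^(-3t)(1,-2,1) + c_2e^(t)(0,-1,1) + c_3e^(3t)(0,-2,1).

u(t) = c_1e^(-3t), v(t) = -2c_1e^(-3t) - c_2e^(t) - 2c_3e^(3t), w(t) = c_1e^(-3t) + c_2e^(t) + c_3e^(3t)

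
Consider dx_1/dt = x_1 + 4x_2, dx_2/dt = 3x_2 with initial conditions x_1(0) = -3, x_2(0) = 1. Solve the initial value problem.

x_1(t) = 2e^(3t) - 5e^(t), x_2(t) = e^(3t)

Coefficient matrix A = [[1, 4], [0, 3]].
Characteristic polynomial det(A - λI) = λ^2 - 4λ + 3 = 0.
Eigenvalues λ = 1, 3.
For λ=1: (A-λI) row 1 is [0, 4], so an eigenvector is (-1, 0).
For λ=3: (A-λI) row 1 is [-2, 4], so an eigenvector is (-2, -1).
General solution: c_1e^(t)(-1,0) + c_2e^(3t)(-2,-1).
Applying x_1(0)=-3, x_2(0)=1 gives c_1=5, c_2=-1.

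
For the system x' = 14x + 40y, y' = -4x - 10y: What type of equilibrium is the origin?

unstable spiral

A = [[14,40],[-4,-10]]; det(A-λI) = λ^2 - 4λ + 20.
λ = 2 ± 4i: positive real part.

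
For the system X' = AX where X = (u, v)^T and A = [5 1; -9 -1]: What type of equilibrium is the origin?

A = [[5,1],[-9,-1]]; det(A-λI) = λ^2 - 4λ + 4.
repeated λ = 2 with a single eigenvector.

unstable improper node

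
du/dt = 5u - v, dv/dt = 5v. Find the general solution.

Coefficient matrix A = [[5, -1], [0, 5]].
Characteristic polynomial det(A - λI) = λ^2 - 10λ + 25 = 0.
Single eigenvalue λ = 5 with algebraic multiplicity 2.
Eigenvector v = (1,0); generalized eigenvector w with (A-λI)w=v is (1,-1).
General solution: e^(5t)[c_1·v + c_2·(t·v + w)].

u(t) = c_1e^(5t) + c_2te^(5t) + c_2e^(5t), v(t) = -c_2e^(5t)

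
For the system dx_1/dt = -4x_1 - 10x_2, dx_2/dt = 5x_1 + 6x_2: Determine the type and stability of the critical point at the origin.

A = [[-4,-10],[5,6]]; det(A-λI) = λ^2 - 2λ + 26.
λ = 1 ± 5i: positive real part.

unstable spiral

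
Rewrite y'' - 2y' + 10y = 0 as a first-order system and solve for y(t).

Let x_1 = y, x_2 = y'. Then x_1' = x_2 and x_2' = -10x_1 + 2x_2.
A = [[0,1],[-10,2]]; det(A-λI) = λ^2 - 2λ + 10.
Eigenvalues λ = 1 ± 3i.

y(t) = c_1e^(t)cos(3t) + c_2e^(t)sin(3t)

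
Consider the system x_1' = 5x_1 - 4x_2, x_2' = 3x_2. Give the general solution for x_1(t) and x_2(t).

x_1(t) = -C_1e^(5t) - 2C_2e^(3t), x_2(t) = -C_2e^(3t)

Coefficient matrix A = [[5, -4], [0, 3]].
Characteristic polynomial det(A - λI) = λ^2 - 8λ + 15 = 0.
Eigenvalues λ = 5, 3.
For λ=5: (A-λI) row 1 is [0, -4], so an eigenvector is (-1, 0).
For λ=3: (A-λI) row 1 is [2, -4], so an eigenvector is (-2, -1).
General solution: C_1e^(5t)(-1,0) + C_2e^(3t)(-2,-1).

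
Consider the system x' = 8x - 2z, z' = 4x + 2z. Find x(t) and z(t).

x(t) = C_1e^(4t) + C_2e^(6t), z(t) = 2C_1e^(4t) + C_2e^(6t)

Coefficient matrix A = [[8, -2], [4, 2]].
Characteristic polynomial det(A - λI) = λ^2 - 10λ + 24 = 0.
Eigenvalues λ = 4, 6.
For λ=4: (A-λI) row 1 is [4, -2], so an eigenvector is (1, 2).
For λ=6: (A-λI) row 1 is [2, -2], so an eigenvector is (1, 1).
General solution: C_1e^(4t)(1,2) + C_2e^(6t)(1,1).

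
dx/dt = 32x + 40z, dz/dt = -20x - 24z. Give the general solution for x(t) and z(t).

Coefficient matrix A = [[32, 40], [-20, -24]].
Characteristic polynomial det(A - λI) = λ^2 - 8λ + 32 = 0.
Eigenvalues λ = 4 ± 4i (complex conjugate pair).
For λ=4+4i: an eigenvector is (-3,2) - i(-1,1) = (-3 + i, 2 - i).
A real fundamental pair from Re and Im of e^((4+4i)t)v: X_1 = e^(4t)(cos(4t)·(-3,2) + sin(4t)·(-1,1)), X_2 = e^(4t)(sin(4t)·(-3,2) - cos(4t)·(-1,1)).
General solution: K_1X_1 + K_2X_2.

x(t) = -K_1e^(4t)sin(4t) - 3K_1e^(4t)cos(4t) - 3K_2e^(4t)sin(4t) + K_2e^(4t)cos(4t), z(t) = K_1e^(4t)sin(4t) + 2K_1e^(4t)cos(4t) + 2K_2e^(4t)sin(4t) - K_2e^(4t)cos(4t)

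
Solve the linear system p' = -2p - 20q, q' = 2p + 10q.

p(t) = -3C_1e^(4t)sin(2t) + C_1e^(4t)cos(2t) + C_2e^(4t)sin(2t) + 3C_2e^(4t)cos(2t), q(t) = C_1e^(4t)sin(2t) - C_2e^(4t)cos(2t)

Coefficient matrix A = [[-2, -20], [2, 10]].
Characteristic polynomial det(A - λI) = λ^2 - 8λ + 20 = 0.
Eigenvalues λ = 4 ± 2i (complex conjugate pair).
For λ=4+2i: an eigenvector is (1,0) - i(-3,1) = (1 + 3i, 0 - i).
A real fundamental pair from Re and Im of e^((4+2i)t)v: X_1 = e^(4t)(cos(2t)·(1,0) + sin(2t)·(-3,1)), X_2 = e^(4t)(sin(2t)·(1,0) - cos(2t)·(-3,1)).
General solution: C_1X_1 + C_2X_2.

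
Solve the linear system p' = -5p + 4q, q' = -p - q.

Coefficient matrix A = [[-5, 4], [-1, -1]].
Characteristic polynomial det(A - λI) = λ^2 + 6λ + 9 = 0.
Single eigenvalue λ = -3 with algebraic multiplicity 2.
Eigenvector v = (2,1); generalized eigenvector w with (A-λI)w=v is (-3,-1).
General solution: e^(-3t)[K_1·v + K_2·(t·v + w)].

p(t) = 2K_1e^(-3t) + 2K_2te^(-3t) - 3K_2e^(-3t), q(t) = K_1e^(-3t) + K_2te^(-3t) - K_2e^(-3t)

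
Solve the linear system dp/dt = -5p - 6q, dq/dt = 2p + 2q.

Coefficient matrix A = [[-5, -6], [2, 2]].
Characteristic polynomial det(A - λI) = λ^2 + 3λ + 2 = 0.
Eigenvalues λ = -1, -2.
For λ=-1: (A-λI) row 1 is [-4, -6], so an eigenvector is (3, -2).
For λ=-2: (A-λI) row 1 is [-3, -6], so an eigenvector is (-2, 1).
General solution: C_1e^(-t)(3,-2) + C_2e^(-2t)(-2,1).

p(t) = 3C_1e^(-t) - 2C_2e^(-2t), q(t) = -2C_1e^(-t) + C_2e^(-2t)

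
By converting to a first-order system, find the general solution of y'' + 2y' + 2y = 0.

Let x_1 = y, x_2 = y'. Then x_1' = x_2 and x_2' = -2x_1 - 2x_2.
A = [[0,1],[-2,-2]]; det(A-λI) = λ^2 + 2λ + 2.
Eigenvalues λ = -1 ± i.

y(t) = K_1e^(-t)cos(t) + K_2e^(-t)sin(t)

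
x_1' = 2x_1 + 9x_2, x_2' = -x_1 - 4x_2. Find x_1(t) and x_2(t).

x_1(t) = 3C_1e^(-t) + 3C_2te^(-t) + C_2e^(-t), x_2(t) = -C_1e^(-t) - C_2te^(-t)

Coefficient matrix A = [[2, 9], [-1, -4]].
Characteristic polynomial det(A - λI) = λ^2 + 2λ + 1 = 0.
Single eigenvalue λ = -1 with algebraic multiplicity 2.
Eigenvector v = (3,-1); generalized eigenvector w with (A-λI)w=v is (1,0).
General solution: e^(-t)[C_1·v + C_2·(t·v + w)].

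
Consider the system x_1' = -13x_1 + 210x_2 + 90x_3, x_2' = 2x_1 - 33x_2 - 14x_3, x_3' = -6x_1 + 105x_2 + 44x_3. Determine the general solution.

Coefficient matrix A = [[-13, 210, 90], [2, -33, -14], [-6, 105, 44]].
det(A - λI) = 0 gives eigenvalues λ = -1, -3, 2.
For λ=-1: eigenvector (-5,1,-3).
For λ=-3: eigenvector (-6,1,-3).
For λ=2: eigenvector (14,-2,7).
General solution: K_1e^(-t)(-5,1,-3) + K_2e^(-3t)(-6,1,-3) + K_3e^(2t)(14,-2,7).

x_1(t) = -5K_1e^(-t) - 6K_2e^(-3t) + 14K_3e^(2t), x_2(t) = K_1e^(-t) + K_2e^(-3t) - 2K_3e^(2t), x_3(t) = -3K_1e^(-t) - 3K_2e^(-3t) + 7K_3e^(2t)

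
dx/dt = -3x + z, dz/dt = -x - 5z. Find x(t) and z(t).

x(t) = -c_1e^(-4t) - c_2te^(-4t) + c_2e^(-4t), z(t) = c_1e^(-4t) + c_2te^(-4t) - 2c_2e^(-4t)

Coefficient matrix A = [[-3, 1], [-1, -5]].
Characteristic polynomial det(A - λI) = λ^2 + 8λ + 16 = 0.
Single eigenvalue λ = -4 with algebraic multiplicity 2.
Eigenvector v = (-1,1); generalized eigenvector w with (A-λI)w=v is (1,-2).
General solution: e^(-4t)[c_1·v + c_2·(t·v + w)].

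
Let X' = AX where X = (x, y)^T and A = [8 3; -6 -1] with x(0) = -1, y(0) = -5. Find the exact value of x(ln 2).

A = [[8,3],[-6,-1]]; eigenvalues λ = 2, 5.
Eigenvectors: (-1,2) for λ=2, (1,-1) for λ=5.
From the initial condition, c_1 = -6, c_2 = -7.
x(ln 2) = (-6)(2^2)(-1) + (-7)(2^5)(1) = -200.

-200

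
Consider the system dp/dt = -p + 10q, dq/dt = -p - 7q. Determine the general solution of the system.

Coefficient matrix A = [[-1, 10], [-1, -7]].
Characteristic polynomial det(A - λI) = λ^2 + 8λ + 17 = 0.
Eigenvalues λ = -4 ± i (complex conjugate pair).
For λ=-4+i: an eigenvector is (3,-1) - i(-1,0) = (3 + i, -1).
A real fundamental pair from Re and Im of e^((-4+i)t)v: X_1 = e^(-4t)(cos(t)·(3,-1) + sin(t)·(-1,0)), X_2 = e^(-4t)(sin(t)·(3,-1) - cos(t)·(-1,0)).
General solution: c_1X_1 + c_2X_2.

p(t) = -c_1e^(-4t)sin(t) + 3c_1e^(-4t)cos(t) + 3c_2e^(-4t)sin(t) + c_2e^(-4t)cos(t), q(t) = -c_1e^(-4t)cos(t) - c_2e^(-4t)sin(t)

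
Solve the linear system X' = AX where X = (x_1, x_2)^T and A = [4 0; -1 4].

Coefficient matrix A = [[4, 0], [-1, 4]].
Characteristic polynomial det(A - λI) = λ^2 - 8λ + 16 = 0.
Single eigenvalue λ = 4 with algebraic multiplicity 2.
Eigenvector v = (0,-1); generalized eigenvector w with (A-λI)w=v is (1,0).
General solution: e^(4t)[c_1·v + c_2·(t·v + w)].

x_1(t) = c_2e^(4t), x_2(t) = -c_1e^(4t) - c_2te^(4t)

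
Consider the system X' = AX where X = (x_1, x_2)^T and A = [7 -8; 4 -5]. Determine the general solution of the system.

x_1(t) = -2c_1e^(3t) - c_2e^(-t), x_2(t) = -c_1e^(3t) - c_2e^(-t)

Coefficient matrix A = [[7, -8], [4, -5]].
Characteristic polynomial det(A - λI) = λ^2 - 2λ - 3 = 0.
Eigenvalues λ = 3, -1.
For λ=3: (A-λI) row 1 is [4, -8], so an eigenvector is (-2, -1).
For λ=-1: (A-λI) row 1 is [8, -8], so an eigenvector is (-1, -1).
General solution: c_1e^(3t)(-2,-1) + c_2e^(-t)(-1,-1).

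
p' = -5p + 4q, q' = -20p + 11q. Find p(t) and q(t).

Coefficient matrix A = [[-5, 4], [-20, 11]].
Characteristic polynomial det(A - λI) = λ^2 - 6λ + 25 = 0.
Eigenvalues λ = 3 ± 4i (complex conjugate pair).
For λ=3+4i: an eigenvector is (1,2) - i(0,-1) = (1, 2 + i).
A real fundamental pair from Re and Im of e^((3+4i)t)v: X_1 = e^(3t)(cos(4t)·(1,2) + sin(4t)·(0,-1)), X_2 = e^(3t)(sin(4t)·(1,2) - cos(4t)·(0,-1)).
General solution: K_1X_1 + K_2X_2.

p(t) = K_1e^(3t)cos(4t) + K_2e^(3t)sin(4t), q(t) = -K_1e^(3t)sin(4t) + 2K_1e^(3t)cos(4t) + 2K_2e^(3t)sin(4t) + K_2e^(3t)cos(4t)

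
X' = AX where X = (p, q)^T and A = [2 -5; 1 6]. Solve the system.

p(t) = -K_1e^(4t)sin(t) - 2K_1e^(4t)cos(t) - 2K_2e^(4t)sin(t) + K_2e^(4t)cos(t), q(t) = K_1e^(4t)cos(t) + K_2e^(4t)sin(t)

Coefficient matrix A = [[2, -5], [1, 6]].
Characteristic polynomial det(A - λI) = λ^2 - 8λ + 17 = 0.
Eigenvalues λ = 4 ± i (complex conjugate pair).
For λ=4+i: an eigenvector is (-2,1) - i(-1,0) = (-2 + i, 1).
A real fundamental pair from Re and Im of e^((4+i)t)v: X_1 = e^(4t)(cos(t)·(-2,1) + sin(t)·(-1,0)), X_2 = e^(4t)(sin(t)·(-2,1) - cos(t)·(-1,0)).
General solution: K_1X_1 + K_2X_2.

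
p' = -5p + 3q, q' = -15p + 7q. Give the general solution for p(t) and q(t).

Coefficient matrix A = [[-5, 3], [-15, 7]].
Characteristic polynomial det(A - λI) = λ^2 - 2λ + 10 = 0.
Eigenvalues λ = 1 ± 3i (complex conjugate pair).
For λ=1+3i: an eigenvector is (1,2) - i(0,-1) = (1, 2 + i).
A real fundamental pair from Re and Im of e^((1+3i)t)v: X_1 = e^(t)(cos(3t)·(1,2) + sin(3t)·(0,-1)), X_2 = e^(t)(sin(3t)·(1,2) - cos(3t)·(0,-1)).
General solution: K_1X_1 + K_2X_2.

p(t) = K_1e^(t)cos(3t) + K_2e^(t)sin(3t), q(t) = -K_1e^(t)sin(3t) + 2K_1e^(t)cos(3t) + 2K_2e^(t)sin(3t) + K_2e^(t)cos(3t)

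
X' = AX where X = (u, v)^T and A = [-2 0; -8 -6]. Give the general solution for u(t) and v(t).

Coefficient matrix A = [[-2, 0], [-8, -6]].
Characteristic polynomial det(A - λI) = λ^2 + 8λ + 12 = 0.
Eigenvalues λ = -6, -2.
For λ=-6: (A-λI) row 1 is [4, 0], so an eigenvector is (0, -1).
For λ=-2: (A-λI) row 2 is [-8, -4], so an eigenvector is (1, -2).
General solution: c_1e^(-6t)(0,-1) + c_2e^(-2t)(1,-2).

u(t) = c_2e^(-2t), v(t) = -c_1e^(-6t) - 2c_2e^(-2t)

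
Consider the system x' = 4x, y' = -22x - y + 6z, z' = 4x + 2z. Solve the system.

Coefficient matrix A = [[4, 0, 0], [-22, -1, 6], [4, 0, 2]].
det(A - λI) = 0 gives eigenvalues λ = 4, -1, 2.
For λ=4: eigenvector (1,-2,2).
For λ=-1: eigenvector (0,-1,0).
For λ=2: eigenvector (0,2,1).
General solution: K_1e^(4t)(1,-2,2) + K_2e^(-t)(0,-1,0) + K_3e^(2t)(0,2,1).

x(t) = K_1e^(4t), y(t) = -2K_1e^(4t) - K_2e^(-t) + 2K_3e^(2t), z(t) = 2K_1e^(4t) + K_3e^(2t)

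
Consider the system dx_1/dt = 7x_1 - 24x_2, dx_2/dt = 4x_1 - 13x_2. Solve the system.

x_1(t) = -2K_1e^(-5t) + 3K_2e^(-t), x_2(t) = -K_1e^(-5t) + K_2e^(-t)

Coefficient matrix A = [[7, -24], [4, -13]].
Characteristic polynomial det(A - λI) = λ^2 + 6λ + 5 = 0.
Eigenvalues λ = -5, -1.
For λ=-5: (A-λI) row 1 is [12, -24], so an eigenvector is (-2, -1).
For λ=-1: (A-λI) row 1 is [8, -24], so an eigenvector is (3, 1).
General solution: K_1e^(-5t)(-2,-1) + K_2e^(-t)(3,1).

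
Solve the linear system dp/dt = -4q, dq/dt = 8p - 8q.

Coefficient matrix A = [[0, -4], [8, -8]].
Characteristic polynomial det(A - λI) = λ^2 + 8λ + 32 = 0.
Eigenvalues λ = -4 ± 4i (complex conjugate pair).
For λ=-4+4i: an eigenvector is (0,1) - i(-1,-1) = (0 + i, 1 + i).
A real fundamental pair from Re and Im of e^((-4+4i)t)v: X_1 = e^(-4t)(cos(4t)·(0,1) + sin(4t)·(-1,-1)), X_2 = e^(-4t)(sin(4t)·(0,1) - cos(4t)·(-1,-1)).
General solution: K_1X_1 + K_2X_2.

p(t) = -K_1e^(-4t)sin(4t) + K_2e^(-4t)cos(4t), q(t) = -K_1e^(-4t)sin(4t) + K_1e^(-4t)cos(4t) + K_2e^(-4t)sin(4t) + K_2e^(-4t)cos(4t)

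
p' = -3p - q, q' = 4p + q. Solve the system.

Coefficient matrix A = [[-3, -1], [4, 1]].
Characteristic polynomial det(A - λI) = λ^2 + 2λ + 1 = 0.
Single eigenvalue λ = -1 with algebraic multiplicity 2.
Eigenvector v = (1,-2); generalized eigenvector w with (A-λI)w=v is (0,-1).
General solution: e^(-t)[C_1·v + C_2·(t·v + w)].

p(t) = C_1e^(-t) + C_2te^(-t), q(t) = -2C_1e^(-t) - 2C_2te^(-t) - C_2e^(-t)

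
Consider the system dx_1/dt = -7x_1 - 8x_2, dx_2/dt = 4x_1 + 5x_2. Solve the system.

x_1(t) = -2c_1e^(-3t) + c_2e^(t), x_2(t) = c_1e^(-3t) - c_2e^(t)

Coefficient matrix A = [[-7, -8], [4, 5]].
Characteristic polynomial det(A - λI) = λ^2 + 2λ - 3 = 0.
Eigenvalues λ = -3, 1.
For λ=-3: (A-λI) row 1 is [-4, -8], so an eigenvector is (-2, 1).
For λ=1: (A-λI) row 1 is [-8, -8], so an eigenvector is (1, -1).
General solution: c_1e^(-3t)(-2,1) + c_2e^(t)(1,-1).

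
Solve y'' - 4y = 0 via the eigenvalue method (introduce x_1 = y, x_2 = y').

y(t) = c_1e^(-2t) + c_2e^(2t)

Let x_1 = y, x_2 = y'. Then x_1' = x_2 and x_2' = 4x_1.
A = [[0,1],[4,0]]; det(A-λI) = λ^2 - 4.
Eigenvalues λ = -2, 2 with eigenvectors (1,-2), (1,2).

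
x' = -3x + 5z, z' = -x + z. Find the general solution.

Coefficient matrix A = [[-3, 5], [-1, 1]].
Characteristic polynomial det(A - λI) = λ^2 + 2λ + 2 = 0.
Eigenvalues λ = -1 ± i (complex conjugate pair).
For λ=-1+i: an eigenvector is (2,1) - i(1,0) = (2 - i, 1).
A real fundamental pair from Re and Im of e^((-1+i)t)v: X_1 = e^(-t)(cos(t)·(2,1) + sin(t)·(1,0)), X_2 = e^(-t)(sin(t)·(2,1) - cos(t)·(1,0)).
General solution: K_1X_1 + K_2X_2.

x(t) = K_1e^(-t)sin(t) + 2K_1e^(-t)cos(t) + 2K_2e^(-t)sin(t) - K_2e^(-t)cos(t), z(t) = K_1e^(-t)cos(t) + K_2e^(-t)sin(t)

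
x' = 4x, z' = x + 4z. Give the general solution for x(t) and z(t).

x(t) = -c_2e^(4t), z(t) = -c_1e^(4t) - c_2te^(4t) + 2c_2e^(4t)

Coefficient matrix A = [[4, 0], [1, 4]].
Characteristic polynomial det(A - λI) = λ^2 - 8λ + 16 = 0.
Single eigenvalue λ = 4 with algebraic multiplicity 2.
Eigenvector v = (0,-1); generalized eigenvector w with (A-λI)w=v is (-1,2).
General solution: e^(4t)[c_1·v + c_2·(t·v + w)].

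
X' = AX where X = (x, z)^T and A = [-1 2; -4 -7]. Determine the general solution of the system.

x(t) = K_1e^(-5t) + K_2e^(-3t), z(t) = -2K_1e^(-5t) - K_2e^(-3t)

Coefficient matrix A = [[-1, 2], [-4, -7]].
Characteristic polynomial det(A - λI) = λ^2 + 8λ + 15 = 0.
Eigenvalues λ = -5, -3.
For λ=-5: (A-λI) row 1 is [4, 2], so an eigenvector is (1, -2).
For λ=-3: (A-λI) row 1 is [2, 2], so an eigenvector is (1, -1).
General solution: K_1e^(-5t)(1,-2) + K_2e^(-3t)(1,-1).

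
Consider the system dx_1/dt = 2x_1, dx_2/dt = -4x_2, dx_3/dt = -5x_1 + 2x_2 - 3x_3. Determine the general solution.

Coefficient matrix A = [[2, 0, 0], [0, -4, 0], [-5, 2, -3]].
det(A - λI) = 0 gives eigenvalues λ = -4, 2, -3.
For λ=-4: eigenvector (0,1,-2).
For λ=2: eigenvector (1,0,-1).
For λ=-3: eigenvector (0,0,1).
General solution: C_1e^(-4t)(0,1,-2) + C_2e^(2t)(1,0,-1) + C_3e^(-3t)(0,0,1).

x_1(t) = C_2e^(2t), x_2(t) = C_1e^(-4t), x_3(t) = -2C_1e^(-4t) - C_2e^(2t) + C_3e^(-3t)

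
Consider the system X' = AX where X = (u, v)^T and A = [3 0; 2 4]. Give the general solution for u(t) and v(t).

u(t) = C_1e^(3t), v(t) = -2C_1e^(3t) + C_2e^(4t)

Coefficient matrix A = [[3, 0], [2, 4]].
Characteristic polynomial det(A - λI) = λ^2 - 7λ + 12 = 0.
Eigenvalues λ = 3, 4.
For λ=3: (A-λI) row 2 is [2, 1], so an eigenvector is (1, -2).
For λ=4: (A-λI) row 1 is [-1, 0], so an eigenvector is (0, 1).
General solution: C_1e^(3t)(1,-2) + C_2e^(4t)(0,1).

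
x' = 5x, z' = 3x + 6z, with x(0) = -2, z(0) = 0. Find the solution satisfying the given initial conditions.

Coefficient matrix A = [[5, 0], [3, 6]].
Characteristic polynomial det(A - λI) = λ^2 - 11λ + 30 = 0.
Eigenvalues λ = 6, 5.
For λ=6: (A-λI) row 1 is [-1, 0], so an eigenvector is (0, 1).
For λ=5: (A-λI) row 2 is [3, 1], so an eigenvector is (-1, 3).
General solution: c_1e^(6t)(0,1) + c_2e^(5t)(-1,3).
Applying x(0)=-2, z(0)=0 gives c_1=-6, c_2=2.

x(t) = -2e^(5t), z(t) = -6e^(6t) + 6e^(5t)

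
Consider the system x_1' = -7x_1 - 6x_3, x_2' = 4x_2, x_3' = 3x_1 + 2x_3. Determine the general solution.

x_1(t) = -C_1e^(-t) - 2C_3e^(-4t), x_2(t) = C_2e^(4t), x_3(t) = C_1e^(-t) + C_3e^(-4t)

Coefficient matrix A = [[-7, 0, -6], [0, 4, 0], [3, 0, 2]].
det(A - λI) = 0 gives eigenvalues λ = -1, 4, -4.
For λ=-1: eigenvector (-1,0,1).
For λ=4: eigenvector (0,1,0).
For λ=-4: eigenvector (-2,0,1).
General solution: C_1e^(-t)(-1,0,1) + C_2e^(4t)(0,1,0) + C_3e^(-4t)(-2,0,1).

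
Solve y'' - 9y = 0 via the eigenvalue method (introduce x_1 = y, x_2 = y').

Let x_1 = y, x_2 = y'. Then x_1' = x_2 and x_2' = 9x_1.
A = [[0,1],[9,0]]; det(A-λI) = λ^2 - 9.
Eigenvalues λ = 3, -3 with eigenvectors (1,3), (1,-3).

y(t) = K_1e^(3t) + K_2e^(-3t)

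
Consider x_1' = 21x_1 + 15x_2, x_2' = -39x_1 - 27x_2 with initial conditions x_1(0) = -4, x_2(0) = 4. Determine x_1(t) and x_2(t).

x_1(t) = -12e^(-3t)sin(3t) - 4e^(-3t)cos(3t), x_2(t) = 20e^(-3t)sin(3t) + 4e^(-3t)cos(3t)

Coefficient matrix A = [[21, 15], [-39, -27]].
Characteristic polynomial det(A - λI) = λ^2 + 6λ + 18 = 0.
Eigenvalues λ = -3 ± 3i (complex conjugate pair).
For λ=-3+3i: an eigenvector is (-1,2) - i(2,-3) = (-1 - 2i, 2 + 3i).
A real fundamental pair from Re and Im of e^((-3+3i)t)v: X_1 = e^(-3t)(cos(3t)·(-1,2) + sin(3t)·(2,-3)), X_2 = e^(-3t)(sin(3t)·(-1,2) - cos(3t)·(2,-3)).
General solution: K_1X_1 + K_2X_2.
Applying x_1(0)=-4, x_2(0)=4 gives K_1=-4, K_2=4.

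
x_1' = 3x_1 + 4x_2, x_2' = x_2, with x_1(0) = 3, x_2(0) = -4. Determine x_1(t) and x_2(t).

x_1(t) = -5e^(3t) + 8e^(t), x_2(t) = -4e^(t)

Coefficient matrix A = [[3, 4], [0, 1]].
Characteristic polynomial det(A - λI) = λ^2 - 4λ + 3 = 0.
Eigenvalues λ = 1, 3.
For λ=1: (A-λI) row 1 is [2, 4], so an eigenvector is (2, -1).
For λ=3: (A-λI) row 1 is [0, 4], so an eigenvector is (1, 0).
General solution: K_1e^(t)(2,-1) + K_2e^(3t)(1,0).
Applying x_1(0)=3, x_2(0)=-4 gives K_1=4, K_2=-5.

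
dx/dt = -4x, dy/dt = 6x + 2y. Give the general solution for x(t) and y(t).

Coefficient matrix A = [[-4, 0], [6, 2]].
Characteristic polynomial det(A - λI) = λ^2 + 2λ - 8 = 0.
Eigenvalues λ = 2, -4.
For λ=2: (A-λI) row 1 is [-6, 0], so an eigenvector is (0, 1).
For λ=-4: (A-λI) row 2 is [6, 6], so an eigenvector is (-1, 1).
General solution: K_1e^(2t)(0,1) + K_2e^(-4t)(-1,1).

x(t) = -K_2e^(-4t), y(t) = K_1e^(2t) + K_2e^(-4t)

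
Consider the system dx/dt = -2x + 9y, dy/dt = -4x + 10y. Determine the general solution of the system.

x(t) = 3K_1e^(4t) + 3K_2te^(4t) - 2K_2e^(4t), y(t) = 2K_1e^(4t) + 2K_2te^(4t) - K_2e^(4t)

Coefficient matrix A = [[-2, 9], [-4, 10]].
Characteristic polynomial det(A - λI) = λ^2 - 8λ + 16 = 0.
Single eigenvalue λ = 4 with algebraic multiplicity 2.
Eigenvector v = (3,2); generalized eigenvector w with (A-λI)w=v is (-2,-1).
General solution: e^(4t)[K_1·v + K_2·(t·v + w)].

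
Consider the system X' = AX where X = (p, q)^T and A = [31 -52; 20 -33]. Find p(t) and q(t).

Coefficient matrix A = [[31, -52], [20, -33]].
Characteristic polynomial det(A - λI) = λ^2 + 2λ + 17 = 0.
Eigenvalues λ = -1 ± 4i (complex conjugate pair).
For λ=-1+4i: an eigenvector is (-3,-2) - i(2,1) = (-3 - 2i, -2 - i).
A real fundamental pair from Re and Im of e^((-1+4i)t)v: X_1 = e^(-t)(cos(4t)·(-3,-2) + sin(4t)·(2,1)), X_2 = e^(-t)(sin(4t)·(-3,-2) - cos(4t)·(2,1)).
General solution: c_1X_1 + c_2X_2.

p(t) = 2c_1e^(-t)sin(4t) - 3c_1e^(-t)cos(4t) - 3c_2e^(-t)sin(4t) - 2c_2e^(-t)cos(4t), q(t) = c_1e^(-t)sin(4t) - 2c_1e^(-t)cos(4t) - 2c_2e^(-t)sin(4t) - c_2e^(-t)cos(4t)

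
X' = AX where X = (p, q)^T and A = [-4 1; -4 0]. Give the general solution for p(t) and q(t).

p(t) = -C_1e^(-2t) - C_2te^(-2t) + C_2e^(-2t), q(t) = -2C_1e^(-2t) - 2C_2te^(-2t) + C_2e^(-2t)

Coefficient matrix A = [[-4, 1], [-4, 0]].
Characteristic polynomial det(A - λI) = λ^2 + 4λ + 4 = 0.
Single eigenvalue λ = -2 with algebraic multiplicity 2.
Eigenvector v = (-1,-2); generalized eigenvector w with (A-λI)w=v is (1,1).
General solution: e^(-2t)[C_1·v + C_2·(t·v + w)].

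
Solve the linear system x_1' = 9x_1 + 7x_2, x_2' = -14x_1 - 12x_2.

Coefficient matrix A = [[9, 7], [-14, -12]].
Characteristic polynomial det(A - λI) = λ^2 + 3λ - 10 = 0.
Eigenvalues λ = -5, 2.
For λ=-5: (A-λI) row 1 is [14, 7], so an eigenvector is (-1, 2).
For λ=2: (A-λI) row 1 is [7, 7], so an eigenvector is (-1, 1).
General solution: C_1e^(-5t)(-1,2) + C_2e^(2t)(-1,1).

x_1(t) = -C_1e^(-5t) - C_2e^(2t), x_2(t) = 2C_1e^(-5t) + C_2e^(2t)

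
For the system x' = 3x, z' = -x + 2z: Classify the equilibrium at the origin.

unstable node

A = [[3,0],[-1,2]]; det(A-λI) = λ^2 - 5λ + 6.
λ = 2, 3: both positive.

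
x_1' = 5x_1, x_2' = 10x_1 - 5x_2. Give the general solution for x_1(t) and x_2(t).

Coefficient matrix A = [[5, 0], [10, -5]].
Characteristic polynomial det(A - λI) = λ^2 - 25 = 0.
Eigenvalues λ = -5, 5.
For λ=-5: (A-λI) row 1 is [10, 0], so an eigenvector is (0, -1).
For λ=5: (A-λI) row 2 is [10, -10], so an eigenvector is (1, 1).
General solution: c_1e^(-5t)(0,-1) + c_2e^(5t)(1,1).

x_1(t) = c_2e^(5t), x_2(t) = -c_1e^(-5t) + c_2e^(5t)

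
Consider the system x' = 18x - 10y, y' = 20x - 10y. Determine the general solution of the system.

x(t) = -K_1e^(4t)sin(2t) + 2K_1e^(4t)cos(2t) + 2K_2e^(4t)sin(2t) + K_2e^(4t)cos(2t), y(t) = -K_1e^(4t)sin(2t) + 3K_1e^(4t)cos(2t) + 3K_2e^(4t)sin(2t) + K_2e^(4t)cos(2t)

Coefficient matrix A = [[18, -10], [20, -10]].
Characteristic polynomial det(A - λI) = λ^2 - 8λ + 20 = 0.
Eigenvalues λ = 4 ± 2i (complex conjugate pair).
For λ=4+2i: an eigenvector is (2,3) - i(-1,-1) = (2 + i, 3 + i).
A real fundamental pair from Re and Im of e^((4+2i)t)v: X_1 = e^(4t)(cos(2t)·(2,3) + sin(2t)·(-1,-1)), X_2 = e^(4t)(sin(2t)·(2,3) - cos(2t)·(-1,-1)).
General solution: K_1X_1 + K_2X_2.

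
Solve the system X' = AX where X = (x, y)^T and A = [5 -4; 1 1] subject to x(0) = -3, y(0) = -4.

Coefficient matrix A = [[5, -4], [1, 1]].
Characteristic polynomial det(A - λI) = λ^2 - 6λ + 9 = 0.
Single eigenvalue λ = 3 with algebraic multiplicity 2.
Eigenvector v = (-2,-1); generalized eigenvector w with (A-λI)w=v is (3,2).
General solution: e^(3t)[c_1·v + c_2·(t·v + w)].
Applying x(0)=-3, y(0)=-4 gives c_1=-6, c_2=-5.

x(t) = 10te^(3t) - 3e^(3t), y(t) = 5te^(3t) - 4e^(3t)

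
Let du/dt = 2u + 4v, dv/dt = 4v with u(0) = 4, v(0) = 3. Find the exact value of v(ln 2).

A = [[2,4],[0,4]]; eigenvalues λ = 4, 2.
Eigenvectors: (2,1) for λ=4, (1,0) for λ=2.
From the initial condition, c_1 = 3, c_2 = -2.
v(ln 2) = (3)(2^4)(1) + (-2)(2^2)(0) = 48.

48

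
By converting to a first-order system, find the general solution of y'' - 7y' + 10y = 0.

y(t) = K_1e^(2t) + K_2e^(5t)

Let x_1 = y, x_2 = y'. Then x_1' = x_2 and x_2' = -10x_1 + 7x_2.
A = [[0,1],[-10,7]]; det(A-λI) = λ^2 - 7λ + 10.
Eigenvalues λ = 2, 5 with eigenvectors (1,2), (1,5).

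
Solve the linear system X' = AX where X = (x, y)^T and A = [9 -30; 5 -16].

x(t) = -2K_1e^(-6t) + 3K_2e^(-t), y(t) = -K_1e^(-6t) + K_2e^(-t)

Coefficient matrix A = [[9, -30], [5, -16]].
Characteristic polynomial det(A - λI) = λ^2 + 7λ + 6 = 0.
Eigenvalues λ = -6, -1.
For λ=-6: (A-λI) row 1 is [15, -30], so an eigenvector is (-2, -1).
For λ=-1: (A-λI) row 1 is [10, -30], so an eigenvector is (3, 1).
General solution: K_1e^(-6t)(-2,-1) + K_2e^(-t)(3,1).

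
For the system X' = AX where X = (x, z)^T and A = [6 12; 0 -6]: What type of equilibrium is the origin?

A = [[6,12],[0,-6]]; det(A-λI) = λ^2 - 36.
λ = 6, -6: opposite signs.

saddle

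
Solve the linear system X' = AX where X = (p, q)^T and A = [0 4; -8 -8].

Coefficient matrix A = [[0, 4], [-8, -8]].
Characteristic polynomial det(A - λI) = λ^2 + 8λ + 32 = 0.
Eigenvalues λ = -4 ± 4i (complex conjugate pair).
For λ=-4+4i: an eigenvector is (-1,1) - i(0,1) = (-1, 1 - i).
A real fundamental pair from Re and Im of e^((-4+4i)t)v: X_1 = e^(-4t)(cos(4t)·(-1,1) + sin(4t)·(0,1)), X_2 = e^(-4t)(sin(4t)·(-1,1) - cos(4t)·(0,1)).
General solution: K_1X_1 + K_2X_2.

p(t) = -K_1e^(-4t)cos(4t) - K_2e^(-4t)sin(4t), q(t) = K_1e^(-4t)sin(4t) + K_1e^(-4t)cos(4t) + K_2e^(-4t)sin(4t) - K_2e^(-4t)cos(4t)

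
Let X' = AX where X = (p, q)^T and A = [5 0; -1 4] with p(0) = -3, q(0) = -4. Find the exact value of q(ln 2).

-16

A = [[5,0],[-1,4]]; eigenvalues λ = 4, 5.
Eigenvectors: (0,1) for λ=4, (-1,1) for λ=5.
From the initial condition, c_1 = -7, c_2 = 3.
q(ln 2) = (-7)(2^4)(1) + (3)(2^5)(1) = -16.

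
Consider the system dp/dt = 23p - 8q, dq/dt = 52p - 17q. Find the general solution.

p(t) = K_1e^(3t)sin(4t) + K_1e^(3t)cos(4t) + K_2e^(3t)sin(4t) - K_2e^(3t)cos(4t), q(t) = 3K_1e^(3t)sin(4t) + 2K_1e^(3t)cos(4t) + 2K_2e^(3t)sin(4t) - 3K_2e^(3t)cos(4t)

Coefficient matrix A = [[23, -8], [52, -17]].
Characteristic polynomial det(A - λI) = λ^2 - 6λ + 25 = 0.
Eigenvalues λ = 3 ± 4i (complex conjugate pair).
For λ=3+4i: an eigenvector is (1,2) - i(1,3) = (1 - i, 2 - 3i).
A real fundamental pair from Re and Im of e^((3+4i)t)v: X_1 = e^(3t)(cos(4t)·(1,2) + sin(4t)·(1,3)), X_2 = e^(3t)(sin(4t)·(1,2) - cos(4t)·(1,3)).
General solution: K_1X_1 + K_2X_2.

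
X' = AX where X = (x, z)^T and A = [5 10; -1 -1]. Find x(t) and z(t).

x(t) = K_1e^(2t)sin(t) - 3K_1e^(2t)cos(t) - 3K_2e^(2t)sin(t) - K_2e^(2t)cos(t), z(t) = K_1e^(2t)cos(t) + K_2e^(2t)sin(t)

Coefficient matrix A = [[5, 10], [-1, -1]].
Characteristic polynomial det(A - λI) = λ^2 - 4λ + 5 = 0.
Eigenvalues λ = 2 ± i (complex conjugate pair).
For λ=2+i: an eigenvector is (-3,1) - i(1,0) = (-3 - i, 1).
A real fundamental pair from Re and Im of e^((2+i)t)v: X_1 = e^(2t)(cos(t)·(-3,1) + sin(t)·(1,0)), X_2 = e^(2t)(sin(t)·(-3,1) - cos(t)·(1,0)).
General solution: K_1X_1 + K_2X_2.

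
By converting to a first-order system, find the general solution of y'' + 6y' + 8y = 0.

Let x_1 = y, x_2 = y'. Then x_1' = x_2 and x_2' = -8x_1 - 6x_2.
A = [[0,1],[-8,-6]]; det(A-λI) = λ^2 + 6λ + 8.
Eigenvalues λ = -2, -4 with eigenvectors (1,-2), (1,-4).

y(t) = c_1e^(-2t) + c_2e^(-4t)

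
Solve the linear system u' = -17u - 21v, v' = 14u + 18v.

Coefficient matrix A = [[-17, -21], [14, 18]].
Characteristic polynomial det(A - λI) = λ^2 - λ - 12 = 0.
Eigenvalues λ = 4, -3.
For λ=4: (A-λI) row 1 is [-21, -21], so an eigenvector is (-1, 1).
For λ=-3: (A-λI) row 1 is [-14, -21], so an eigenvector is (-3, 2).
General solution: C_1e^(4t)(-1,1) + C_2e^(-3t)(-3,2).

u(t) = -C_1e^(4t) - 3C_2e^(-3t), v(t) = C_1e^(4t) + 2C_2e^(-3t)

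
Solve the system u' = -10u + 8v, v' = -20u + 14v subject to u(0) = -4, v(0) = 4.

Coefficient matrix A = [[-10, 8], [-20, 14]].
Characteristic polynomial det(A - λI) = λ^2 - 4λ + 20 = 0.
Eigenvalues λ = 2 ± 4i (complex conjugate pair).
For λ=2+4i: an eigenvector is (1,1) - i(-1,-2) = (1 + i, 1 + 2i).
A real fundamental pair from Re and Im of e^((2+4i)t)v: X_1 = e^(2t)(cos(4t)·(1,1) + sin(4t)·(-1,-2)), X_2 = e^(2t)(sin(4t)·(1,1) - cos(4t)·(-1,-2)).
General solution: C_1X_1 + C_2X_2.
Applying u(0)=-4, v(0)=4 gives C_1=-12, C_2=8.

u(t) = 20e^(2t)sin(4t) - 4e^(2t)cos(4t), v(t) = 32e^(2t)sin(4t) + 4e^(2t)cos(4t)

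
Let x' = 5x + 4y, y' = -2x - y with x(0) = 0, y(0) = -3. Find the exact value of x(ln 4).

-360

A = [[5,4],[-2,-1]]; eigenvalues λ = 3, 1.
Eigenvectors: (-2,1) for λ=3, (1,-1) for λ=1.
From the initial condition, c_1 = 3, c_2 = 6.
x(ln 4) = (3)(4^3)(-2) + (6)(4^1)(1) = -360.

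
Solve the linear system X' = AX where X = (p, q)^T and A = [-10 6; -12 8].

Coefficient matrix A = [[-10, 6], [-12, 8]].
Characteristic polynomial det(A - λI) = λ^2 + 2λ - 8 = 0.
Eigenvalues λ = 2, -4.
For λ=2: (A-λI) row 1 is [-12, 6], so an eigenvector is (1, 2).
For λ=-4: (A-λI) row 1 is [-6, 6], so an eigenvector is (-1, -1).
General solution: C_1e^(2t)(1,2) + C_2e^(-4t)(-1,-1).

p(t) = C_1e^(2t) - C_2e^(-4t), q(t) = 2C_1e^(2t) - C_2e^(-4t)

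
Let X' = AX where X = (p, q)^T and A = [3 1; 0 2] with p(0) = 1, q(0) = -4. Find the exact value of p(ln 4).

-128

A = [[3,1],[0,2]]; eigenvalues λ = 2, 3.
Eigenvectors: (-1,1) for λ=2, (-1,0) for λ=3.
From the initial condition, c_1 = -4, c_2 = 3.
p(ln 4) = (-4)(4^2)(-1) + (3)(4^3)(-1) = -128.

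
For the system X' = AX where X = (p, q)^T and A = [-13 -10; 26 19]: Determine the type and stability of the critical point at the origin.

unstable spiral

A = [[-13,-10],[26,19]]; det(A-λI) = λ^2 - 6λ + 13.
λ = 3 ± 2i: positive real part.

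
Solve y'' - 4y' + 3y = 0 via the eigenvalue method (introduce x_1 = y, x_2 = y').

y(t) = K_1e^(3t) + K_2e^(t)

Let x_1 = y, x_2 = y'. Then x_1' = x_2 and x_2' = -3x_1 + 4x_2.
A = [[0,1],[-3,4]]; det(A-λI) = λ^2 - 4λ + 3.
Eigenvalues λ = 3, 1 with eigenvectors (1,3), (1,1).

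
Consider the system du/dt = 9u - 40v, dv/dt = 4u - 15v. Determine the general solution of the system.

u(t) = C_1e^(-3t)sin(4t) - 3C_1e^(-3t)cos(4t) - 3C_2e^(-3t)sin(4t) - C_2e^(-3t)cos(4t), v(t) = -C_1e^(-3t)cos(4t) - C_2e^(-3t)sin(4t)

Coefficient matrix A = [[9, -40], [4, -15]].
Characteristic polynomial det(A - λI) = λ^2 + 6λ + 25 = 0.
Eigenvalues λ = -3 ± 4i (complex conjugate pair).
For λ=-3+4i: an eigenvector is (-3,-1) - i(1,0) = (-3 - i, -1).
A real fundamental pair from Re and Im of e^((-3+4i)t)v: X_1 = e^(-3t)(cos(4t)·(-3,-1) + sin(4t)·(1,0)), X_2 = e^(-3t)(sin(4t)·(-3,-1) - cos(4t)·(1,0)).
General solution: C_1X_1 + C_2X_2.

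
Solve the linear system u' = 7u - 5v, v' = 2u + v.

Coefficient matrix A = [[7, -5], [2, 1]].
Characteristic polynomial det(A - λI) = λ^2 - 8λ + 17 = 0.
Eigenvalues λ = 4 ± i (complex conjugate pair).
For λ=4+i: an eigenvector is (2,1) - i(1,1) = (2 - i, 1 - i).
A real fundamental pair from Re and Im of e^((4+i)t)v: X_1 = e^(4t)(cos(t)·(2,1) + sin(t)·(1,1)), X_2 = e^(4t)(sin(t)·(2,1) - cos(t)·(1,1)).
General solution: c_1X_1 + c_2X_2.

u(t) = c_1e^(4t)sin(t) + 2c_1e^(4t)cos(t) + 2c_2e^(4t)sin(t) - c_2e^(4t)cos(t), v(t) = c_1e^(4t)sin(t) + c_1e^(4t)cos(t) + c_2e^(4t)sin(t) - c_2e^(4t)cos(t)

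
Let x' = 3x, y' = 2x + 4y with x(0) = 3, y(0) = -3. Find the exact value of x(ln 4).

A = [[3,0],[2,4]]; eigenvalues λ = 3, 4.
Eigenvectors: (-1,2) for λ=3, (0,1) for λ=4.
From the initial condition, c_1 = -3, c_2 = 3.
x(ln 4) = (-3)(4^3)(-1) + (3)(4^4)(0) = 192.

192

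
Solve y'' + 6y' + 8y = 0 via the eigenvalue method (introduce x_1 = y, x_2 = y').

Let x_1 = y, x_2 = y'. Then x_1' = x_2 and x_2' = -8x_1 - 6x_2.
A = [[0,1],[-8,-6]]; det(A-λI) = λ^2 + 6λ + 8.
Eigenvalues λ = -2, -4 with eigenvectors (1,-2), (1,-4).

y(t) = K_1e^(-2t) + K_2e^(-4t)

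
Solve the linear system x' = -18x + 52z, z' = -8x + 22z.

Coefficient matrix A = [[-18, 52], [-8, 22]].
Characteristic polynomial det(A - λI) = λ^2 - 4λ + 20 = 0.
Eigenvalues λ = 2 ± 4i (complex conjugate pair).
For λ=2+4i: an eigenvector is (-3,-1) - i(2,1) = (-3 - 2i, -1 - i).
A real fundamental pair from Re and Im of e^((2+4i)t)v: X_1 = e^(2t)(cos(4t)·(-3,-1) + sin(4t)·(2,1)), X_2 = e^(2t)(sin(4t)·(-3,-1) - cos(4t)·(2,1)).
General solution: C_1X_1 + C_2X_2.

x(t) = 2C_1e^(2t)sin(4t) - 3C_1e^(2t)cos(4t) - 3C_2e^(2t)sin(4t) - 2C_2e^(2t)cos(4t), z(t) = C_1e^(2t)sin(4t) - C_1e^(2t)cos(4t) - C_2e^(2t)sin(4t) - C_2e^(2t)cos(4t)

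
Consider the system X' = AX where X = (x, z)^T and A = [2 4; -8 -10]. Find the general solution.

Coefficient matrix A = [[2, 4], [-8, -10]].
Characteristic polynomial det(A - λI) = λ^2 + 8λ + 12 = 0.
Eigenvalues λ = -2, -6.
For λ=-2: (A-λI) row 1 is [4, 4], so an eigenvector is (-1, 1).
For λ=-6: (A-λI) row 1 is [8, 4], so an eigenvector is (-1, 2).
General solution: C_1e^(-2t)(-1,1) + C_2e^(-6t)(-1,2).

x(t) = -C_1e^(-2t) - C_2e^(-6t), z(t) = C_1e^(-2t) + 2C_2e^(-6t)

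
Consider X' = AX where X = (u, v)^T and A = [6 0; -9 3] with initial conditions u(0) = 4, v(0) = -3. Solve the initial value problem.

u(t) = 4e^(6t), v(t) = -12e^(6t) + 9e^(3t)

Coefficient matrix A = [[6, 0], [-9, 3]].
Characteristic polynomial det(A - λI) = λ^2 - 9λ + 18 = 0.
Eigenvalues λ = 6, 3.
For λ=6: (A-λI) row 2 is [-9, -3], so an eigenvector is (-1, 3).
For λ=3: (A-λI) row 1 is [3, 0], so an eigenvector is (0, 1).
General solution: c_1e^(6t)(-1,3) + c_2e^(3t)(0,1).
Applying u(0)=4, v(0)=-3 gives c_1=-4, c_2=9.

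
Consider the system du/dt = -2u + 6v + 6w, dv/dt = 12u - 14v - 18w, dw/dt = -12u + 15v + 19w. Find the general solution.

Coefficient matrix A = [[-2, 6, 6], [12, -14, -18], [-12, 15, 19]].
det(A - λI) = 0 gives eigenvalues λ = 1, 4, -2.
For λ=1: eigenvector (2,-2,3).
For λ=4: eigenvector (0,1,-1).
For λ=-2: eigenvector (1,-2,2).
General solution: C_1e^(t)(2,-2,3) + C_2e^(4t)(0,1,-1) + C_3e^(-2t)(1,-2,2).

u(t) = 2C_1e^(t) + C_3e^(-2t), v(t) = -2C_1e^(t) + C_2e^(4t) - 2C_3e^(-2t), w(t) = 3C_1e^(t) - C_2e^(4t) + 2C_3e^(-2t)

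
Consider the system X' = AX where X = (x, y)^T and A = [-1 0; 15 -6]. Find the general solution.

x(t) = c_1e^(-t), y(t) = 3c_1e^(-t) - c_2e^(-6t)

Coefficient matrix A = [[-1, 0], [15, -6]].
Characteristic polynomial det(A - λI) = λ^2 + 7λ + 6 = 0.
Eigenvalues λ = -1, -6.
For λ=-1: (A-λI) row 2 is [15, -5], so an eigenvector is (1, 3).
For λ=-6: (A-λI) row 1 is [5, 0], so an eigenvector is (0, -1).
General solution: c_1e^(-t)(1,3) + c_2e^(-6t)(0,-1).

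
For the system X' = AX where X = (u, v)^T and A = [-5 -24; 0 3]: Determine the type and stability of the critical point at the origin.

saddle

A = [[-5,-24],[0,3]]; det(A-λI) = λ^2 + 2λ - 15.
λ = 3, -5: opposite signs.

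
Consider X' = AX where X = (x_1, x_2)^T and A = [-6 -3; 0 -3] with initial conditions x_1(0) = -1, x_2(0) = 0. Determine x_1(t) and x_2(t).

Coefficient matrix A = [[-6, -3], [0, -3]].
Characteristic polynomial det(A - λI) = λ^2 + 9λ + 18 = 0.
Eigenvalues λ = -3, -6.
For λ=-3: (A-λI) row 1 is [-3, -3], so an eigenvector is (-1, 1).
For λ=-6: (A-λI) row 1 is [0, -3], so an eigenvector is (-1, 0).
General solution: C_1e^(-3t)(-1,1) + C_2e^(-6t)(-1,0).
Applying x_1(0)=-1, x_2(0)=0 gives C_1=0, C_2=1.

x_1(t) = -e^(-6t), x_2(t) = 0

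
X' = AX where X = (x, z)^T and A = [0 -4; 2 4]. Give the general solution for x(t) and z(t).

x(t) = c_1e^(2t)sin(2t) - c_1e^(2t)cos(2t) - c_2e^(2t)sin(2t) - c_2e^(2t)cos(2t), z(t) = -c_1e^(2t)sin(2t) + c_2e^(2t)cos(2t)

Coefficient matrix A = [[0, -4], [2, 4]].
Characteristic polynomial det(A - λI) = λ^2 - 4λ + 8 = 0.
Eigenvalues λ = 2 ± 2i (complex conjugate pair).
For λ=2+2i: an eigenvector is (-1,0) - i(1,-1) = (-1 - i, 0 + i).
A real fundamental pair from Re and Im of e^((2+2i)t)v: X_1 = e^(2t)(cos(2t)·(-1,0) + sin(2t)·(1,-1)), X_2 = e^(2t)(sin(2t)·(-1,0) - cos(2t)·(1,-1)).
General solution: c_1X_1 + c_2X_2.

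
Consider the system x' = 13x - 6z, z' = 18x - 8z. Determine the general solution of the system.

Coefficient matrix A = [[13, -6], [18, -8]].
Characteristic polynomial det(A - λI) = λ^2 - 5λ + 4 = 0.
Eigenvalues λ = 4, 1.
For λ=4: (A-λI) row 1 is [9, -6], so an eigenvector is (2, 3).
For λ=1: (A-λI) row 1 is [12, -6], so an eigenvector is (1, 2).
General solution: C_1e^(4t)(2,3) + C_2e^(t)(1,2).

x(t) = 2C_1e^(4t) + C_2e^(t), z(t) = 3C_1e^(4t) + 2C_2e^(t)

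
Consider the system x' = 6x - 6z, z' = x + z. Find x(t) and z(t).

x(t) = 3c_1e^(4t) + 2c_2e^(3t), z(t) = c_1e^(4t) + c_2e^(3t)

Coefficient matrix A = [[6, -6], [1, 1]].
Characteristic polynomial det(A - λI) = λ^2 - 7λ + 12 = 0.
Eigenvalues λ = 4, 3.
For λ=4: (A-λI) row 1 is [2, -6], so an eigenvector is (3, 1).
For λ=3: (A-λI) row 1 is [3, -6], so an eigenvector is (2, 1).
General solution: c_1e^(4t)(3,1) + c_2e^(3t)(2,1).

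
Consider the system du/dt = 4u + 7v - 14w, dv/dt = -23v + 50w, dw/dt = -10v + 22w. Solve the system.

u(t) = -K_2e^(-3t) + K_3e^(4t), v(t) = 2K_1e^(2t) + 5K_2e^(-3t), w(t) = K_1e^(2t) + 2K_2e^(-3t)

Coefficient matrix A = [[4, 7, -14], [0, -23, 50], [0, -10, 22]].
det(A - λI) = 0 gives eigenvalues λ = 2, -3, 4.
For λ=2: eigenvector (0,2,1).
For λ=-3: eigenvector (-1,5,2).
For λ=4: eigenvector (1,0,0).
General solution: K_1e^(2t)(0,2,1) + K_2e^(-3t)(-1,5,2) + K_3e^(4t)(1,0,0).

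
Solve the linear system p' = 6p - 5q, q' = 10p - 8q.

p(t) = c_1e^(-t)sin(t) - 2c_1e^(-t)cos(t) - 2c_2e^(-t)sin(t) - c_2e^(-t)cos(t), q(t) = c_1e^(-t)sin(t) - 3c_1e^(-t)cos(t) - 3c_2e^(-t)sin(t) - c_2e^(-t)cos(t)

Coefficient matrix A = [[6, -5], [10, -8]].
Characteristic polynomial det(A - λI) = λ^2 + 2λ + 2 = 0.
Eigenvalues λ = -1 ± i (complex conjugate pair).
For λ=-1+i: an eigenvector is (-2,-3) - i(1,1) = (-2 - i, -3 - i).
A real fundamental pair from Re and Im of e^((-1+i)t)v: X_1 = e^(-t)(cos(t)·(-2,-3) + sin(t)·(1,1)), X_2 = e^(-t)(sin(t)·(-2,-3) - cos(t)·(1,1)).
General solution: c_1X_1 + c_2X_2.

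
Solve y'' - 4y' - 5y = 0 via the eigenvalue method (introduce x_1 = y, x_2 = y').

Let x_1 = y, x_2 = y'. Then x_1' = x_2 and x_2' = 5x_1 + 4x_2.
A = [[0,1],[5,4]]; det(A-λI) = λ^2 - 4λ - 5.
Eigenvalues λ = -1, 5 with eigenvectors (1,-1), (1,5).

y(t) = K_1e^(-t) + K_2e^(5t)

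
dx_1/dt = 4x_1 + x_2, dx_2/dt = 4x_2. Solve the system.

Coefficient matrix A = [[4, 1], [0, 4]].
Characteristic polynomial det(A - λI) = λ^2 - 8λ + 16 = 0.
Single eigenvalue λ = 4 with algebraic multiplicity 2.
Eigenvector v = (1,0); generalized eigenvector w with (A-λI)w=v is (2,1).
General solution: e^(4t)[c_1·v + c_2·(t·v + w)].

x_1(t) = c_1e^(4t) + c_2te^(4t) + 2c_2e^(4t), x_2(t) = c_2e^(4t)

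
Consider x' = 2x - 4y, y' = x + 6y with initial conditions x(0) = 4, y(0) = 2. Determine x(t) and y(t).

x(t) = -16te^(4t) + 4e^(4t), y(t) = 8te^(4t) + 2e^(4t)

Coefficient matrix A = [[2, -4], [1, 6]].
Characteristic polynomial det(A - λI) = λ^2 - 8λ + 16 = 0.
Single eigenvalue λ = 4 with algebraic multiplicity 2.
Eigenvector v = (-2,1); generalized eigenvector w with (A-λI)w=v is (-1,1).
General solution: e^(4t)[c_1·v + c_2·(t·v + w)].
Applying x(0)=4, y(0)=2 gives c_1=-6, c_2=8.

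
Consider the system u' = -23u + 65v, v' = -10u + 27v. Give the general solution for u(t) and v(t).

Coefficient matrix A = [[-23, 65], [-10, 27]].
Characteristic polynomial det(A - λI) = λ^2 - 4λ + 29 = 0.
Eigenvalues λ = 2 ± 5i (complex conjugate pair).
For λ=2+5i: an eigenvector is (2,1) - i(3,1) = (2 - 3i, 1 - i).
A real fundamental pair from Re and Im of e^((2+5i)t)v: X_1 = e^(2t)(cos(5t)·(2,1) + sin(5t)·(3,1)), X_2 = e^(2t)(sin(5t)·(2,1) - cos(5t)·(3,1)).
General solution: K_1X_1 + K_2X_2.

u(t) = 3K_1e^(2t)sin(5t) + 2K_1e^(2t)cos(5t) + 2K_2e^(2t)sin(5t) - 3K_2e^(2t)cos(5t), v(t) = K_1e^(2t)sin(5t) + K_1e^(2t)cos(5t) + K_2e^(2t)sin(5t) - K_2e^(2t)cos(5t)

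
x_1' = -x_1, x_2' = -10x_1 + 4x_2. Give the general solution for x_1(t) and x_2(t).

x_1(t) = -c_2e^(-t), x_2(t) = c_1e^(4t) - 2c_2e^(-t)

Coefficient matrix A = [[-1, 0], [-10, 4]].
Characteristic polynomial det(A - λI) = λ^2 - 3λ - 4 = 0.
Eigenvalues λ = 4, -1.
For λ=4: (A-λI) row 1 is [-5, 0], so an eigenvector is (0, 1).
For λ=-1: (A-λI) row 2 is [-10, 5], so an eigenvector is (-1, -2).
General solution: c_1e^(4t)(0,1) + c_2e^(-t)(-1,-2).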